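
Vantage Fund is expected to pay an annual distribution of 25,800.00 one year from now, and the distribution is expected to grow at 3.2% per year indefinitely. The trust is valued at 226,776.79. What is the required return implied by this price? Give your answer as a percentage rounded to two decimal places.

14.58%

P = D₁/(r − g) ⇒ r = D₁/P + g = 25,800.0000/226,776.79 + 0.032 = 0.113768 + 0.032 = 0.145768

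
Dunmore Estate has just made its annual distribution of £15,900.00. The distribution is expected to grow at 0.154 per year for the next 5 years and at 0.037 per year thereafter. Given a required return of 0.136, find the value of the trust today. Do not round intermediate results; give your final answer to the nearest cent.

£263528.02

D_1 = 18348.60000
D_2 = 21174.28440
D_3 = 24435.12420
D_4 = 28198.13332
D_5 = 32540.64586
Terminal value at year 5: TV = D_5×(1+g_2)/(r−g_2) = 33744.64975/0.099 = 340855.04801
P_0 = D_1/(1+r)^1 + D_2/(1+r)^2 + D_3/(1+r)^3 + D_4/(1+r)^4 + D_5/(1+r)^5 + TV/(1+r)^5
    = 16151.93662 + 16407.86519 + 16667.84897 + 16931.95221 + 17200.24019 + 180168.17248 = 263528.01566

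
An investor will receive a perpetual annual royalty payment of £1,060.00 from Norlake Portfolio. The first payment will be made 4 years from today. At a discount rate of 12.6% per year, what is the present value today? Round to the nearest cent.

Value at end of year 3: C / r = £1,060.00 / 0.126 = £8,412.6984
Discount to today: PV = £8,412.6984 / (1 + 0.126)^3 = £8,412.6984 / 1.427628 = £5,892.78

£5892.78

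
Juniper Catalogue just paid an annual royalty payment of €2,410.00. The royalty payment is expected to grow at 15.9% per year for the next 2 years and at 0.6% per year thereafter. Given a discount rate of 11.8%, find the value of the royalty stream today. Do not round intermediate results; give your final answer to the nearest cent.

D_1 = 2793.19000
D_2 = 3237.30721
Terminal value at year 2: TV = D_2×(1+g_2)/(r−g_2) = 3256.73105/0.112 = 29077.95583
P_0 = D_1/(1+r)^1 + D_2/(1+r)^2 + TV/(1+r)^2
    = 2498.38104 + 2590.00324 + 23263.77910 = 28352.16338

€28352.16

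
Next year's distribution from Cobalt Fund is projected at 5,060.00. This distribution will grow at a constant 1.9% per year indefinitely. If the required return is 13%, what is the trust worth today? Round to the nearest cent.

Growing perpetuity: P = D₁ / (r − g) = 5,060.0000 / (0.13 − 0.019) = 45,585.59

45585.59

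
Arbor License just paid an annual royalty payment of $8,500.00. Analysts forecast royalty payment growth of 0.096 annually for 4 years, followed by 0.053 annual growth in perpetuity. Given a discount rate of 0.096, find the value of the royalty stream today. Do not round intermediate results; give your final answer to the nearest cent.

D_1 = 9316.00000
D_2 = 10210.33600
D_3 = 11190.52826
D_4 = 12264.81897
Terminal value at year 4: TV = D_4×(1+g_2)/(r−g_2) = 12914.85437/0.043 = 300345.45056
P_0 = D_1/(1+r)^1 + D_2/(1+r)^2 + D_3/(1+r)^3 + D_4/(1+r)^4 + TV/(1+r)^4
    = 8500.00000 + 8500.00000 + 8500.00000 + 8500.00000 + 208151.16279 = 242151.16279

$242151.16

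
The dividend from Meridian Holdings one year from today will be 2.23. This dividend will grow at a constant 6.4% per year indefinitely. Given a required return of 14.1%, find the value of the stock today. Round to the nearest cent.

Growing perpetuity: P = D₁ / (r − g) = 2.2300 / (0.141 − 0.064) = 28.96

28.96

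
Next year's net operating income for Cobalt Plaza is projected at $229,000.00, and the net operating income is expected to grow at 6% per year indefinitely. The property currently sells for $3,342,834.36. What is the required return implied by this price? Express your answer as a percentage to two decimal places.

P = D₁/(r − g) ⇒ r = D₁/P + g = $229,000.0000/$3,342,834.36 + 0.06 = 0.068505 + 0.06 = 0.128505

12.85%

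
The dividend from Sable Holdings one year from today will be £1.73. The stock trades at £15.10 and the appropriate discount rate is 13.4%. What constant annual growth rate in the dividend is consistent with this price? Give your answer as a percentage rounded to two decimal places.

P = D₁/(r−g) ⇒ g = r − D₁/P = 0.134 − £1.73/£15.10 = 0.019430

1.94%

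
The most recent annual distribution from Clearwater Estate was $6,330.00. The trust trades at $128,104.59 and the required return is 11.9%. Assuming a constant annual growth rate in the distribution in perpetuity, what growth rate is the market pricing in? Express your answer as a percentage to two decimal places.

P = D₀(1+g)/(r−g) ⇒ P(r−g) = D₀(1+g) ⇒ g(P+D₀) = P·r − D₀
g = (P·r − D₀)/(P + D₀) = ($128,104.59×0.119 − $6,330.00) / ($128,104.59 + $6,330.00) = 0.066311

6.63%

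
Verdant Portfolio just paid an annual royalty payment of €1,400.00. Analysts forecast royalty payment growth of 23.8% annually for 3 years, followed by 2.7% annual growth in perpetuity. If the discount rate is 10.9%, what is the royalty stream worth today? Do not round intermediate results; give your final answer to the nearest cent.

€29647.32

D_1 = 1733.20000
D_2 = 2145.70160
D_3 = 2656.37858
Terminal value at year 3: TV = D_3×(1+g_2)/(r−g_2) = 2728.10080/0.082 = 33269.52198
P_0 = D_1/(1+r)^1 + D_2/(1+r)^2 + D_3/(1+r)^3 + TV/(1+r)^3
    = 1562.84941 + 1744.64164 + 1947.58011 + 24392.25337 = 29647.32453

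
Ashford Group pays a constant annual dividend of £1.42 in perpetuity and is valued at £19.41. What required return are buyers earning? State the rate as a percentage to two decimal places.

7.32%

P = C/r ⇒ r = C/P = £1.42/£19.41 = 0.073158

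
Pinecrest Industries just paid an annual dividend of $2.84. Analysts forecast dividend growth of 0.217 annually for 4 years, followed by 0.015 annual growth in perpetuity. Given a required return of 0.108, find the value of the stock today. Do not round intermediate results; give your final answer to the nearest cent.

D_1 = 3.45628
D_2 = 4.20629
D_3 = 5.11906
D_4 = 6.22989
Terminal value at year 4: TV = D_4×(1+g_2)/(r−g_2) = 6.32334/0.093 = 67.99293
P_0 = D_1/(1+r)^1 + D_2/(1+r)^2 + D_3/(1+r)^3 + D_4/(1+r)^4 + TV/(1+r)^4
    = 3.11939 + 3.42626 + 3.76332 + 4.13353 + 45.11331 = 59.55581

$59.56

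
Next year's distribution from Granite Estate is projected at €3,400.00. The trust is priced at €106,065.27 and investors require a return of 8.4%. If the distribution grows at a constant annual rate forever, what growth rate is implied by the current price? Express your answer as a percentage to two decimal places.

P = D₁/(r−g) ⇒ g = r − D₁/P = 0.084 − €3,400.00/€106,065.27 = 0.051944

5.19%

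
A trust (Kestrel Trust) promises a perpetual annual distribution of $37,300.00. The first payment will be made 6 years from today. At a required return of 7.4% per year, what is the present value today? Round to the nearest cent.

Value at end of year 5: C / r = $37,300.00 / 0.074 = $504,054.0541
Discount to today: PV = $504,054.0541 / (1 + 0.074)^5 = $504,054.0541 / 1.428964 = $352,740.81

$352740.81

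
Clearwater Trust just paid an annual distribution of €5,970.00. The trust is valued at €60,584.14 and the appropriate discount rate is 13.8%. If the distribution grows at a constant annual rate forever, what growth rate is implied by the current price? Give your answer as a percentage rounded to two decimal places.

3.59%

P = D₀(1+g)/(r−g) ⇒ P(r−g) = D₀(1+g) ⇒ g(P+D₀) = P·r − D₀
g = (P·r − D₀)/(P + D₀) = (€60,584.14×0.138 − €5,970.00) / (€60,584.14 + €5,970.00) = 0.035920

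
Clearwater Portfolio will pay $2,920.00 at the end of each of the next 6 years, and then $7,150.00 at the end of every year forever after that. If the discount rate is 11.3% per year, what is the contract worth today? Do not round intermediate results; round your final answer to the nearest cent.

PV of 6-year annuity: $2,920.00 × [1 − (1+0.113)^−6] / 0.113 = 12247.14128
Perpetuity value at year 6: $7,150.00 / 0.113 = 63274.33628
PV of perpetuity: 63274.33628 / (1+0.113)^6 = 33285.61705
Total PV = 12247.14128 + 33285.61705 = 45532.75833

$45532.76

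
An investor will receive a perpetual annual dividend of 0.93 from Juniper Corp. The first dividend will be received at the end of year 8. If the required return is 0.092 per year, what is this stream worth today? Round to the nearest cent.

5.46

Value at end of year 7: C / r = 0.93 / 0.092 = 10.1087
Discount to today: PV = 10.1087 / (1 + 0.092)^7 = 10.1087 / 1.851648 = 5.46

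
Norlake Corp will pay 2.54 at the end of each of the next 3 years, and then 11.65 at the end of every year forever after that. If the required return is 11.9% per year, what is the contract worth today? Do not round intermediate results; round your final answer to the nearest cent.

PV of 3-year annuity: 2.54 × [1 − (1+0.119)^−3] / 0.119 = 6.11115
Perpetuity value at year 3: 11.65 / 0.119 = 97.89916
PV of perpetuity: 97.89916 / (1+0.119)^3 = 69.86967
Total PV = 6.11115 + 69.86967 = 75.98082

75.98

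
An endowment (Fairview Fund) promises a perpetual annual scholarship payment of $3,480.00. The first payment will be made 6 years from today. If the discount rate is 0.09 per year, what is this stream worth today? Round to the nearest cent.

$25130.68

Value at end of year 5: C / r = $3,480.00 / 0.09 = $38,666.6667
Discount to today: PV = $38,666.6667 / (1 + 0.09)^5 = $38,666.6667 / 1.538624 = $25,130.68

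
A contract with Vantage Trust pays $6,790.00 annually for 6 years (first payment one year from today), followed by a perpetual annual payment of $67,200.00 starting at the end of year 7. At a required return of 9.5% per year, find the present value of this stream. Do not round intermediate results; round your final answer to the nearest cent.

PV of 6-year annuity: $6,790.00 × [1 − (1+0.095)^−6] / 0.095 = 30010.61430
Perpetuity value at year 6: $67,200.00 / 0.095 = 707368.42105
PV of perpetuity: 707368.42105 / (1+0.095)^6 = 410356.15580
Total PV = 30010.61430 + 410356.15580 = 440366.77010

$440366.77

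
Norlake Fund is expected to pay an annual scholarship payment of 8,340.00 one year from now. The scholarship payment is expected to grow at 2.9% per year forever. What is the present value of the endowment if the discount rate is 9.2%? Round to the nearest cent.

132380.95

Growing perpetuity: P = D₁ / (r − g) = 8,340.0000 / (0.092 − 0.029) = 132,380.95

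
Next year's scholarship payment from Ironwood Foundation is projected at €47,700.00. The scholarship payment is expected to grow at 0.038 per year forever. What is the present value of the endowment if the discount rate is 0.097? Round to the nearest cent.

€808474.58

Growing perpetuity: P = D₁ / (r − g) = €47,700.0000 / (0.097 − 0.038) = €808,474.58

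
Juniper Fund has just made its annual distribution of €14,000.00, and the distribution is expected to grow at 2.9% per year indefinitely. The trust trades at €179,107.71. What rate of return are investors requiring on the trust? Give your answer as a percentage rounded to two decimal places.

D₁ = €14,000.00 × 1.029 = €14,406.0000
P = D₁/(r − g) ⇒ r = D₁/P + g = €14,406.0000/€179,107.71 + 0.029 = 0.080432 + 0.029 = 0.109432

10.94%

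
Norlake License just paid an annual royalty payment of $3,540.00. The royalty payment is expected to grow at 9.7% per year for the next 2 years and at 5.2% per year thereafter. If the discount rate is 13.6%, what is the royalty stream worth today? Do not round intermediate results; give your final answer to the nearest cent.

$48062.04

D_1 = 3883.38000
D_2 = 4260.06786
Terminal value at year 2: TV = D_2×(1+g_2)/(r−g_2) = 4481.59139/0.084 = 53352.27844
P_0 = D_1/(1+r)^1 + D_2/(1+r)^2 + TV/(1+r)^2
    = 3418.46831 + 3301.10892 + 41342.45936 = 48062.03659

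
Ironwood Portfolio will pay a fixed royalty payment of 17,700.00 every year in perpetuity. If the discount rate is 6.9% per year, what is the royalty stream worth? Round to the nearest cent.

256521.74

Level perpetuity: PV = C / r = 17,700.00 / 0.069 = 256,521.74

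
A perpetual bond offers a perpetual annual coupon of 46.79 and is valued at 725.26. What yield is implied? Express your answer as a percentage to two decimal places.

6.45%

P = C/r ⇒ r = C/P = 46.79/725.26 = 0.064515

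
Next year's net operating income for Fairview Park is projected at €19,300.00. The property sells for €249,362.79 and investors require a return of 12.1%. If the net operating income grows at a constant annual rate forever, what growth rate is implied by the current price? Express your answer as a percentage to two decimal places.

4.36%

P = D₁/(r−g) ⇒ g = r − D₁/P = 0.121 − €19,300.00/€249,362.79 = 0.043603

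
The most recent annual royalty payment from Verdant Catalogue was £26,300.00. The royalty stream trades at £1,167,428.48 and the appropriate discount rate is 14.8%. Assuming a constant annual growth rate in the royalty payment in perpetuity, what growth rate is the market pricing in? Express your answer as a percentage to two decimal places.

P = D₀(1+g)/(r−g) ⇒ P(r−g) = D₀(1+g) ⇒ g(P+D₀) = P·r − D₀
g = (P·r − D₀)/(P + D₀) = (£1,167,428.48×0.148 − £26,300.00) / (£1,167,428.48 + £26,300.00) = 0.122707

12.27%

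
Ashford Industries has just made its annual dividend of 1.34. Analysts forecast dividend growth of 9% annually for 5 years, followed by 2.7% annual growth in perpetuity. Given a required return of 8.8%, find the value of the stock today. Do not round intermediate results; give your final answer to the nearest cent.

D_1 = 1.46060
D_2 = 1.59205
D_3 = 1.73534
D_4 = 1.89152
D_5 = 2.06176
Terminal value at year 5: TV = D_5×(1+g_2)/(r−g_2) = 2.11742/0.061 = 34.71186
P_0 = D_1/(1+r)^1 + D_2/(1+r)^2 + D_3/(1+r)^3 + D_4/(1+r)^4 + D_5/(1+r)^5 + TV/(1+r)^5
    = 1.34246 + 1.34493 + 1.34740 + 1.34988 + 1.35236 + 22.76845 = 29.50549

29.51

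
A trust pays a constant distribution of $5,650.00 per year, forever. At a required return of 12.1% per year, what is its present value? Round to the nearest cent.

Level perpetuity: PV = C / r = $5,650.00 / 0.121 = $46,694.21

$46694.21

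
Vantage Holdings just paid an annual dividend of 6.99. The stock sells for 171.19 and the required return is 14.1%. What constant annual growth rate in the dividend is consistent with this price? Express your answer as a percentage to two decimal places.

9.62%

P = D₀(1+g)/(r−g) ⇒ P(r−g) = D₀(1+g) ⇒ g(P+D₀) = P·r − D₀
g = (P·r − D₀)/(P + D₀) = (171.19×0.141 − 6.99) / (171.19 + 6.99) = 0.096239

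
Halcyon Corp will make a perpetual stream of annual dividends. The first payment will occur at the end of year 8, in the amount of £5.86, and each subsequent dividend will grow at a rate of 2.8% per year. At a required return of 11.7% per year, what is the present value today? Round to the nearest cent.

£30.35

Value at end of year 7: C₁ / (r − g) = £5.86 / (0.117 − 0.028) = £65.8427
Discount to today: PV = £65.8427 / (1 + 0.117)^7 = £65.8427 / 2.169563 = £30.35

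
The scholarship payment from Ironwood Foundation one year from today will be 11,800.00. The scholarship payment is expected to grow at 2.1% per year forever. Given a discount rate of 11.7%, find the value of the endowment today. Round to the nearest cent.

Growing perpetuity: P = D₁ / (r − g) = 11,800.0000 / (0.117 − 0.021) = 122,916.67

122916.67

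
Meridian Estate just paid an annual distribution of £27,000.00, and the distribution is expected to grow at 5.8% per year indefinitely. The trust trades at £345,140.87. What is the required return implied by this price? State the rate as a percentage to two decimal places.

D₁ = £27,000.00 × 1.058 = £28,566.0000
P = D₁/(r − g) ⇒ r = D₁/P + g = £28,566.0000/£345,140.87 + 0.058 = 0.082766 + 0.058 = 0.140766

14.08%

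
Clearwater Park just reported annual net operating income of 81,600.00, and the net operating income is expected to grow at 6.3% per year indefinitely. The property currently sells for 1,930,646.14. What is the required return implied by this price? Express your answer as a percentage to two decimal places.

10.79%

D₁ = 81,600.00 × 1.063 = 86,740.8000
P = D₁/(r − g) ⇒ r = D₁/P + g = 86,740.8000/1,930,646.14 + 0.063 = 0.044928 + 0.063 = 0.107928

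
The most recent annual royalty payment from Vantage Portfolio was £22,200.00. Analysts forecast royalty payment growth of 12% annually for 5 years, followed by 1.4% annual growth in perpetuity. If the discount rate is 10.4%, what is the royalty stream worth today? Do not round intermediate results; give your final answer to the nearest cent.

D_1 = 24864.00000
D_2 = 27847.68000
D_3 = 31189.40160
D_4 = 34932.12979
D_5 = 39123.98537
Terminal value at year 5: TV = D_5×(1+g_2)/(r−g_2) = 39671.72116/0.09 = 440796.90180
P_0 = D_1/(1+r)^1 + D_2/(1+r)^2 + D_3/(1+r)^3 + D_4/(1+r)^4 + D_5/(1+r)^5 + TV/(1+r)^5
    = 22521.73913 + 22848.14115 + 23179.27363 + 23515.20513 + 23856.00520 + 268777.65862 = 384698.02286

£384698.02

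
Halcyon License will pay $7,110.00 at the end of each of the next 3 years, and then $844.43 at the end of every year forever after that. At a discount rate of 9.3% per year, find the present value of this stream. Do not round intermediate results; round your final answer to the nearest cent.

PV of 3-year annuity: $7,110.00 × [1 − (1+0.093)^−3] / 0.093 = 17901.71173
Perpetuity value at year 3: $844.43 / 0.093 = 9079.89247
PV of perpetuity: 9079.89247 / (1+0.093)^3 = 6953.76836
Total PV = 17901.71173 + 6953.76836 = 24855.48010

$24855.48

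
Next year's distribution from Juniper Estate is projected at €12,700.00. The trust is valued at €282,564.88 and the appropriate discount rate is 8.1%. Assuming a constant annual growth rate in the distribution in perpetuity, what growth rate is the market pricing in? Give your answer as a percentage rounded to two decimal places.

P = D₁/(r−g) ⇒ g = r − D₁/P = 0.081 − €12,700.00/€282,564.88 = 0.036055

3.61%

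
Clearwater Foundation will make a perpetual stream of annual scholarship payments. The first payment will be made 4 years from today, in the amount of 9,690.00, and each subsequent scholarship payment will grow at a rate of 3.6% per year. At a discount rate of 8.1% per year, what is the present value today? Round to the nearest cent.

Value at end of year 3: C₁ / (r − g) = 9,690.00 / (0.081 − 0.036) = 215,333.3333
Discount to today: PV = 215,333.3333 / (1 + 0.081)^3 = 215,333.3333 / 1.263214 = 170,464.59

170464.59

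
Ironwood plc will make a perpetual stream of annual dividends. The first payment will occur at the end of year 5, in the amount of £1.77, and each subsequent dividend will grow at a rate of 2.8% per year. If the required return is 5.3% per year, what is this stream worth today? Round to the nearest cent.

£57.59

Value at end of year 4: C₁ / (r − g) = £1.77 / (0.053 − 0.028) = £70.8000
Discount to today: PV = £70.8000 / (1 + 0.053)^4 = £70.8000 / 1.229457 = £57.59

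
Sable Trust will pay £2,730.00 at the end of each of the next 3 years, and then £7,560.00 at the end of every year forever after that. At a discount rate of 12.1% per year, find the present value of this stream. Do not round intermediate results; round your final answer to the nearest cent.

£50898.40

PV of 3-year annuity: £2,730.00 × [1 − (1+0.121)^−3] / 0.121 = 6545.74823
Perpetuity value at year 3: £7,560.00 / 0.121 = 62479.33884
PV of perpetuity: 62479.33884 / (1+0.121)^3 = 44352.65144
Total PV = 6545.74823 + 44352.65144 = 50898.39967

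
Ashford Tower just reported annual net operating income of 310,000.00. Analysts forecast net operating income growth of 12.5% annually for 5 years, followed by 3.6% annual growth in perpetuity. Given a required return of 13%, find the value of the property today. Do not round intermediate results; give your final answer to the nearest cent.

4871219.08

D_1 = 348750.00000
D_2 = 392343.75000
D_3 = 441386.71875
D_4 = 496560.05859
D_5 = 558630.06592
Terminal value at year 5: TV = D_5×(1+g_2)/(r−g_2) = 578740.74829/0.094 = 6156816.47118
P_0 = D_1/(1+r)^1 + D_2/(1+r)^2 + D_3/(1+r)^3 + D_4/(1+r)^4 + D_5/(1+r)^5 + TV/(1+r)^5
    = 308628.31858 + 307262.70655 + 305903.13706 + 304549.58335 + 303202.01883 + 3341673.31386 = 4871219.07823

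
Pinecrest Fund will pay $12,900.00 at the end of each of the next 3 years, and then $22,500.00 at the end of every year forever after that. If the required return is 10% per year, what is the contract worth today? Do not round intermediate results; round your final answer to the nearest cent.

PV of 3-year annuity: $12,900.00 × [1 − (1+0.1)^−3] / 0.1 = 32080.39068
Perpetuity value at year 3: $22,500.00 / 0.1 = 225000.00000
PV of perpetuity: 225000.00000 / (1+0.1)^3 = 169045.83020
Total PV = 32080.39068 + 169045.83020 = 201126.22089

$201126.22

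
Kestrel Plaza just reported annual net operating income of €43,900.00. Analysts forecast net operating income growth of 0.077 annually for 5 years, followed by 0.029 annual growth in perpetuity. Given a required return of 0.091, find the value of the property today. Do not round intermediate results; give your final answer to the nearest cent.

€894228.16

D_1 = 47280.30000
D_2 = 50920.88310
D_3 = 54841.79110
D_4 = 59064.60901
D_5 = 63612.58391
Terminal value at year 5: TV = D_5×(1+g_2)/(r−g_2) = 65457.34884/0.062 = 1055763.69098
P_0 = D_1/(1+r)^1 + D_2/(1+r)^2 + D_3/(1+r)^3 + D_4/(1+r)^4 + D_5/(1+r)^5 + TV/(1+r)^5
    = 43336.66361 + 42780.55610 + 42231.58471 + 41689.65787 + 41154.68518 + 683035.01688 = 894228.16436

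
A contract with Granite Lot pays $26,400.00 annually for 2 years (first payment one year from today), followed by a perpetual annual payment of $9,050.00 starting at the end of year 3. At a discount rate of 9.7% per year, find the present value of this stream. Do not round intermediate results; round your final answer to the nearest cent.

PV of 2-year annuity: $26,400.00 × [1 − (1+0.097)^−2] / 0.097 = 46003.31226
Perpetuity value at year 2: $9,050.00 / 0.097 = 93298.96907
PV of perpetuity: 93298.96907 / (1+0.097)^2 = 77528.89423
Total PV = 46003.31226 + 77528.89423 = 123532.20648

$123532.21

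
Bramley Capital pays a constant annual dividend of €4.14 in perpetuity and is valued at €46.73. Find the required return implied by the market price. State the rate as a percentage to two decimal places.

8.86%

P = C/r ⇒ r = C/P = €4.14/€46.73 = 0.088594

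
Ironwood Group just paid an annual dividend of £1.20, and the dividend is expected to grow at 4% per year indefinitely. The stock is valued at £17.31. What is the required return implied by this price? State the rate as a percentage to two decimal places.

11.21%

D₁ = £1.20 × 1.04 = £1.2480
P = D₁/(r − g) ⇒ r = D₁/P + g = £1.2480/£17.31 + 0.04 = 0.072097 + 0.04 = 0.112097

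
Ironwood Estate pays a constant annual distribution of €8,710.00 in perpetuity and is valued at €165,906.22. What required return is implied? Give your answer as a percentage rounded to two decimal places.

5.25%

P = C/r ⇒ r = C/P = €8,710.00/€165,906.22 = 0.052500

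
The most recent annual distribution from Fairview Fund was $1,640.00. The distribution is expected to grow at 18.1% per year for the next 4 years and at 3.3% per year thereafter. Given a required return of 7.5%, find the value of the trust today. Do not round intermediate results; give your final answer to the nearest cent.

$67101.72

D_1 = 1936.84000
D_2 = 2287.40804
D_3 = 2701.42890
D_4 = 3190.38753
Terminal value at year 4: TV = D_4×(1+g_2)/(r−g_2) = 3295.67031/0.042 = 78468.34080
P_0 = D_1/(1+r)^1 + D_2/(1+r)^2 + D_3/(1+r)^3 + D_4/(1+r)^4 + TV/(1+r)^4
    = 1801.71163 + 1979.36877 + 2174.54374 + 2388.96387 + 58757.13516 = 67101.72318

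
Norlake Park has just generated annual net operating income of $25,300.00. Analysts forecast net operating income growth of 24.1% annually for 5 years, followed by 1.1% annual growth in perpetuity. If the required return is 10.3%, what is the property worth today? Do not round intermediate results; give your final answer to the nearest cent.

$683944.78

D_1 = 31397.30000
D_2 = 38964.04930
D_3 = 48354.38518
D_4 = 60007.79201
D_5 = 74469.66988
Terminal value at year 5: TV = D_5×(1+g_2)/(r−g_2) = 75288.83625/0.092 = 818356.91579
P_0 = D_1/(1+r)^1 + D_2/(1+r)^2 + D_3/(1+r)^3 + D_4/(1+r)^4 + D_5/(1+r)^5 + TV/(1+r)^5
    = 28465.36718 + 32026.76398 + 36033.73898 + 40542.03996 + 45614.38948 + 501262.47569 = 683944.77527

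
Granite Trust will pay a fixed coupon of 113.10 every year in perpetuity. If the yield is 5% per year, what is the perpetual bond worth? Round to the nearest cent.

Level perpetuity: PV = C / r = 113.10 / 0.05 = 2,262.00

2262.00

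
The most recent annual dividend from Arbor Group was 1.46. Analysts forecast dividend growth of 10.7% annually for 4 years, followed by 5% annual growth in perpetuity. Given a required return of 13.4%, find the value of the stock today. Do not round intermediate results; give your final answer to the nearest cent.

22.07

D_1 = 1.61622
D_2 = 1.78916
D_3 = 1.98060
D_4 = 2.19252
Terminal value at year 4: TV = D_4×(1+g_2)/(r−g_2) = 2.30214/0.084 = 27.40649
P_0 = D_1/(1+r)^1 + D_2/(1+r)^2 + D_3/(1+r)^3 + D_4/(1+r)^4 + TV/(1+r)^4
    = 1.42524 + 1.39130 + 1.35818 + 1.32584 + 16.57300 = 22.07356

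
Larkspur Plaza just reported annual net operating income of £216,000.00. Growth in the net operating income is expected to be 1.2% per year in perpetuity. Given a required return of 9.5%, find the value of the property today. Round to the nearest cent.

£2633638.55

D₁ = D₀ × (1 + g) = £216,000.00 × 1.012 = £218,592.0000
Growing perpetuity: P = D₁ / (r − g) = £218,592.0000 / (0.095 − 0.012) = £2,633,638.55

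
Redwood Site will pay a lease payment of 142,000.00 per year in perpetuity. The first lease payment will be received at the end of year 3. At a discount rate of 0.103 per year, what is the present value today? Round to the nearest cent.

Value at end of year 2: C / r = 142,000.00 / 0.103 = 1,378,640.7767
Discount to today: PV = 1,378,640.7767 / (1 + 0.103)^2 = 1,378,640.7767 / 1.216609 = 1,133,183.12

1133183.12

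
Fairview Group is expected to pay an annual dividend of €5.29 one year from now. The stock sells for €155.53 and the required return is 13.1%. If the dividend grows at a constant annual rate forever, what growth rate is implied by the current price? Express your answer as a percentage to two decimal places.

9.70%

P = D₁/(r−g) ⇒ g = r − D₁/P = 0.131 − €5.29/€155.53 = 0.096987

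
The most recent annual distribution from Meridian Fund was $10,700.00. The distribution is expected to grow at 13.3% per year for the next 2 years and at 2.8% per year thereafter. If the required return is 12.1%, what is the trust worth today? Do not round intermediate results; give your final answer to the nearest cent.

$142565.88

D_1 = 12123.10000
D_2 = 13735.47230
Terminal value at year 2: TV = D_2×(1+g_2)/(r−g_2) = 14120.06552/0.093 = 151828.66155
P_0 = D_1/(1+r)^1 + D_2/(1+r)^2 + TV/(1+r)^2
    = 10814.54059 + 10930.30730 + 120821.03127 = 142565.87916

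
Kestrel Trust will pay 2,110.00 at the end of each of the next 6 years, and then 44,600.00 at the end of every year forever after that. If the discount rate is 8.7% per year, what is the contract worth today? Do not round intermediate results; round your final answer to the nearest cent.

PV of 6-year annuity: 2,110.00 × [1 − (1+0.087)^−6] / 0.087 = 9550.55129
Perpetuity value at year 6: 44,600.00 / 0.087 = 512643.67816
PV of perpetuity: 512643.67816 / (1+0.087)^6 = 310769.46603
Total PV = 9550.55129 + 310769.46603 = 320320.01732

320320.02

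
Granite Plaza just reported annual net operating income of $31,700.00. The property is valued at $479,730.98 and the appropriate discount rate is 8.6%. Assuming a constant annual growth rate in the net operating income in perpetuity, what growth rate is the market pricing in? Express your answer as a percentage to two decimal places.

P = D₀(1+g)/(r−g) ⇒ P(r−g) = D₀(1+g) ⇒ g(P+D₀) = P·r − D₀
g = (P·r − D₀)/(P + D₀) = ($479,730.98×0.086 − $31,700.00) / ($479,730.98 + $31,700.00) = 0.018687

1.87%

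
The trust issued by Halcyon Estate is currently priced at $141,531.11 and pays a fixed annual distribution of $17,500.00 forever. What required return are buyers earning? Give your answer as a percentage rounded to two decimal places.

P = C/r ⇒ r = C/P = $17,500.00/$141,531.11 = 0.123648

12.36%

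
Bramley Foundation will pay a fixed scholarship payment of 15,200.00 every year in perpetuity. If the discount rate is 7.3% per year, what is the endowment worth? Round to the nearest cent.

Level perpetuity: PV = C / r = 15,200.00 / 0.073 = 208,219.18

208219.18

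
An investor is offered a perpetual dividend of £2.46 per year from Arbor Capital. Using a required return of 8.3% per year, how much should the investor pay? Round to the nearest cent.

£29.64

Level perpetuity: PV = C / r = £2.46 / 0.083 = £29.64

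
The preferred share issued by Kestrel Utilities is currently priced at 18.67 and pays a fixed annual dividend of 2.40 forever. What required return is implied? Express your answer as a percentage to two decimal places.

12.85%

P = C/r ⇒ r = C/P = 2.40/18.67 = 0.128548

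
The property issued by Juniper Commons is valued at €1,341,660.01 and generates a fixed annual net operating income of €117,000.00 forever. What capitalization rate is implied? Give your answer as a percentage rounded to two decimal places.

8.72%

P = C/r ⇒ r = C/P = €117,000.00/€1,341,660.01 = 0.087205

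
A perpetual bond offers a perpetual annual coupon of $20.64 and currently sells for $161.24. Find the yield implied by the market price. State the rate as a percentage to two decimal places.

12.80%

P = C/r ⇒ r = C/P = $20.64/$161.24 = 0.128008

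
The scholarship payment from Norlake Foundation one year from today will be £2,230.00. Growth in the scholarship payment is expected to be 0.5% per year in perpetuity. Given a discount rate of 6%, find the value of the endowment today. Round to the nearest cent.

Growing perpetuity: P = D₁ / (r − g) = £2,230.0000 / (0.06 − 0.005) = £40,545.45

£40545.45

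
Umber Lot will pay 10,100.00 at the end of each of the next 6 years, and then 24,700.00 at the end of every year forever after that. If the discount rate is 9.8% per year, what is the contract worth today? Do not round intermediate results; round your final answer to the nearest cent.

188079.59

PV of 6-year annuity: 10,100.00 × [1 − (1+0.098)^−6] / 0.098 = 44247.15134
Perpetuity value at year 6: 24,700.00 / 0.098 = 252040.81633
PV of perpetuity: 252040.81633 / (1+0.098)^6 = 143832.43633
Total PV = 44247.15134 + 143832.43633 = 188079.58766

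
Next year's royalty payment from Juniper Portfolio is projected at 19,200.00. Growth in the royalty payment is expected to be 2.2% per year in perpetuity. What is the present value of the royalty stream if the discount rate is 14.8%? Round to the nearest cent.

152380.95

Growing perpetuity: P = D₁ / (r − g) = 19,200.0000 / (0.148 − 0.022) = 152,380.95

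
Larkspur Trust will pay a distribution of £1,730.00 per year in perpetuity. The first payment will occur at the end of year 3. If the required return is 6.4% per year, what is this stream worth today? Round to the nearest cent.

Value at end of year 2: C / r = £1,730.00 / 0.064 = £27,031.2500
Discount to today: PV = £27,031.2500 / (1 + 0.064)^2 = £27,031.2500 / 1.132096 = £23,877.17

£23877.17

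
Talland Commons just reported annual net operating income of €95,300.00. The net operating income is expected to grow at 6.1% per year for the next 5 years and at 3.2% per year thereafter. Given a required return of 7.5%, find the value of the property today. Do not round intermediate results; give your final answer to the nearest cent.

D_1 = 101113.30000
D_2 = 107281.21130
D_3 = 113825.36519
D_4 = 120768.71247
D_5 = 128135.60393
Terminal value at year 5: TV = D_5×(1+g_2)/(r−g_2) = 132235.94325/0.043 = 3075254.49423
P_0 = D_1/(1+r)^1 + D_2/(1+r)^2 + D_3/(1+r)^3 + D_4/(1+r)^4 + D_5/(1+r)^5 + TV/(1+r)^5
    = 94058.88372 + 92833.93082 + 91624.93079 + 90431.67587 + 89253.96103 + 2142095.06463 = 2600298.44686

€2600298.45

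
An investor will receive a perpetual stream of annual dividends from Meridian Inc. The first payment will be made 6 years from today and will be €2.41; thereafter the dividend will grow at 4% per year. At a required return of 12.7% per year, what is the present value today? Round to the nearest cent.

Value at end of year 5: C₁ / (r − g) = €2.41 / (0.127 − 0.04) = €27.7011
Discount to today: PV = €27.7011 / (1 + 0.127)^5 = €27.7011 / 1.818108 = €15.24

€15.24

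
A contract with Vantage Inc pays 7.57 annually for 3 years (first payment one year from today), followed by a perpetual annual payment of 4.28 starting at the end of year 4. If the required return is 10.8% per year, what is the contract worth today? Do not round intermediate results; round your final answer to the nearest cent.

PV of 3-year annuity: 7.57 × [1 − (1+0.108)^−3] / 0.108 = 18.56346
Perpetuity value at year 3: 4.28 / 0.108 = 39.62963
PV of perpetuity: 39.62963 / (1+0.108)^3 = 29.13404
Total PV = 18.56346 + 29.13404 = 47.69750

47.70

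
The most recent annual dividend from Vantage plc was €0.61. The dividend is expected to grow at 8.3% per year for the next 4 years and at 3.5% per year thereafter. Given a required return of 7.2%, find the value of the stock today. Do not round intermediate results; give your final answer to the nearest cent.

€20.28

D_1 = 0.66063
D_2 = 0.71546
D_3 = 0.77485
D_4 = 0.83916
Terminal value at year 4: TV = D_4×(1+g_2)/(r−g_2) = 0.86853/0.037 = 23.47374
P_0 = D_1/(1+r)^1 + D_2/(1+r)^2 + D_3/(1+r)^3 + D_4/(1+r)^4 + TV/(1+r)^4
    = 0.61626 + 0.62258 + 0.62897 + 0.63543 + 17.77474 = 20.27797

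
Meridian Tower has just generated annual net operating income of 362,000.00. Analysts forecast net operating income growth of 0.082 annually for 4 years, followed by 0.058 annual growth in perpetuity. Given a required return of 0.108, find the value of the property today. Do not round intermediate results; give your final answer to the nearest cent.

8330876.07

D_1 = 391684.00000
D_2 = 423802.08800
D_3 = 458553.85922
D_4 = 496155.27567
Terminal value at year 4: TV = D_4×(1+g_2)/(r−g_2) = 524932.28166/0.05 = 10498645.63321
P_0 = D_1/(1+r)^1 + D_2/(1+r)^2 + D_3/(1+r)^3 + D_4/(1+r)^4 + TV/(1+r)^4
    = 353505.41516 + 345210.16174 + 337109.56227 + 329199.04908 + 6965851.87855 = 8330876.06680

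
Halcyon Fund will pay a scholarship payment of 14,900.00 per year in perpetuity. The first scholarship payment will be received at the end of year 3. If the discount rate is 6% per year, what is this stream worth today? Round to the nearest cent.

221015.78

Value at end of year 2: C / r = 14,900.00 / 0.06 = 248,333.3333
Discount to today: PV = 248,333.3333 / (1 + 0.06)^2 = 248,333.3333 / 1.123600 = 221,015.78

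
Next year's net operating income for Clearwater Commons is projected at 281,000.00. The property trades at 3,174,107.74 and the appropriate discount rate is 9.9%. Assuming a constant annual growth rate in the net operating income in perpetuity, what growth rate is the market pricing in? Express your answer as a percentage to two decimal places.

1.05%

P = D₁/(r−g) ⇒ g = r − D₁/P = 0.099 − 281,000.00/3,174,107.74 = 0.010471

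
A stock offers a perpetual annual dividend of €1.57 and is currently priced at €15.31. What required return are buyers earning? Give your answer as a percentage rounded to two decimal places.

P = C/r ⇒ r = C/P = €1.57/€15.31 = 0.102547

10.25%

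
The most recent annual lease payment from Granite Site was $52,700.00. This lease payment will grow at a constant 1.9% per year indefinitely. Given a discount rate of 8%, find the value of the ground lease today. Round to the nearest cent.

$880349.18

D₁ = D₀ × (1 + g) = $52,700.00 × 1.019 = $53,701.3000
Growing perpetuity: P = D₁ / (r − g) = $53,701.3000 / (0.08 − 0.019) = $880,349.18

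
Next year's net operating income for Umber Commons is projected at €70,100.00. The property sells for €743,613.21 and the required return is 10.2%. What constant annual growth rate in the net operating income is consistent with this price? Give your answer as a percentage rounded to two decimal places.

P = D₁/(r−g) ⇒ g = r − D₁/P = 0.102 − €70,100.00/€743,613.21 = 0.007731

0.77%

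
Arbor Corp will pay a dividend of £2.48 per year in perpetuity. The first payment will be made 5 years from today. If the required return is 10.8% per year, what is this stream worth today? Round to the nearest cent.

£15.24

Value at end of year 4: C / r = £2.48 / 0.108 = £22.9630
Discount to today: PV = £22.9630 / (1 + 0.108)^4 = £22.9630 / 1.507159 = £15.24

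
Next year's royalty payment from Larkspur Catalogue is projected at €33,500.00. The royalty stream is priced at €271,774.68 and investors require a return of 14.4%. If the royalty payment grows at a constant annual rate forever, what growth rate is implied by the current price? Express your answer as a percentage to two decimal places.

P = D₁/(r−g) ⇒ g = r − D₁/P = 0.144 − €33,500.00/€271,774.68 = 0.020736

2.07%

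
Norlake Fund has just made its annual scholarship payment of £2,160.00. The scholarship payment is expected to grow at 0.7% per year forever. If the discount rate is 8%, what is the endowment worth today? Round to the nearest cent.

D₁ = D₀ × (1 + g) = £2,160.00 × 1.007 = £2,175.1200
Growing perpetuity: P = D₁ / (r − g) = £2,175.1200 / (0.08 − 0.007) = £29,796.16

£29796.16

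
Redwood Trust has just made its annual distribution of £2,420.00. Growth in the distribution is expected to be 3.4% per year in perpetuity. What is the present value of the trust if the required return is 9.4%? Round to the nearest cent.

£41704.67

D₁ = D₀ × (1 + g) = £2,420.00 × 1.034 = £2,502.2800
Growing perpetuity: P = D₁ / (r − g) = £2,502.2800 / (0.094 − 0.034) = £41,704.67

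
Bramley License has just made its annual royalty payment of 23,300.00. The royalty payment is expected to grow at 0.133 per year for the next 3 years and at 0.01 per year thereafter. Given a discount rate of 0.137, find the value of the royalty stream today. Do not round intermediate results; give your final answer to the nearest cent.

D_1 = 26398.90000
D_2 = 29909.95370
D_3 = 33887.97754
Terminal value at year 3: TV = D_3×(1+g_2)/(r−g_2) = 34226.85732/0.127 = 269502.81352
P_0 = D_1/(1+r)^1 + D_2/(1+r)^2 + D_3/(1+r)^3 + TV/(1+r)^3
    = 23218.02990 + 23136.34818 + 23054.95382 + 183350.42010 = 252759.75200

252759.75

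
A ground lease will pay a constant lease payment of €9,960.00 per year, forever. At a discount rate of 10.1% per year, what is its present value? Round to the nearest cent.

€98613.86

Level perpetuity: PV = C / r = €9,960.00 / 0.101 = €98,613.86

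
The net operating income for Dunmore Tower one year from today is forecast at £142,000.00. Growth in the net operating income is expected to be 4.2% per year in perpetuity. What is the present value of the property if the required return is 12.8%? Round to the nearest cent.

Growing perpetuity: P = D₁ / (r − g) = £142,000.0000 / (0.128 − 0.042) = £1,651,162.79

£1651162.79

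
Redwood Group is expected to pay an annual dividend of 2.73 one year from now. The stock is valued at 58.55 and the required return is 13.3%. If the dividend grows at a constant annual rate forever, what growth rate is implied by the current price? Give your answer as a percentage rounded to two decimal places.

P = D₁/(r−g) ⇒ g = r − D₁/P = 0.133 − 2.73/58.55 = 0.086373

8.64%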